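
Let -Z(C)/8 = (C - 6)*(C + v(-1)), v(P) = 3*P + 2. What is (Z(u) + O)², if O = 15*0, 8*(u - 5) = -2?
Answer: 5625/4 ≈ 1406.3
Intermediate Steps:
u = 19/4 (u = 5 + (⅛)*(-2) = 5 - ¼ = 19/4 ≈ 4.7500)
v(P) = 2 + 3*P
O = 0
Z(C) = -8*(-1 + C)*(-6 + C) (Z(C) = -8*(C - 6)*(C + (2 + 3*(-1))) = -8*(-6 + C)*(C + (2 - 3)) = -8*(-6 + C)*(C - 1) = -8*(-6 + C)*(-1 + C) = -8*(-1 + C)*(-6 + C))
(Z(u) + O)² = ((-48 - 8*(19/4)² + 56*(19/4)) + 0)² = ((-48 - 8*361/16 + 266) + 0)² = ((-48 - 361/2 + 266) + 0)² = (75/2 + 0)² = (75/2)² = 5625/4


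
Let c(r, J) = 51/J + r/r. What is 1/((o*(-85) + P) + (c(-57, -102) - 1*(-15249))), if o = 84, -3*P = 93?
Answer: 2/16157 ≈ 0.00012379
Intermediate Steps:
P = -31 (P = -1/3*93 = -31)
c(r, J) = 1 + 51/J (c(r, J) = 51/J + 1 = 1 + 51/J)
1/((o*(-85) + P) + (c(-57, -102) - 1*(-15249))) = 1/((84*(-85) - 31) + ((51 - 102)/(-102) - 1*(-15249))) = 1/((-7140 - 31) + (-1/102*(-51) + 15249)) = 1/(-7171 + (1/2 + 15249)) = 1/(-7171 + 30499/2) = 1/(16157/2) = 2/16157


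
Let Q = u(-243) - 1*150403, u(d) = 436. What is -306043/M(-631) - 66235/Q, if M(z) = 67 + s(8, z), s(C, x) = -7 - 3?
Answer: -805132898/149967 ≈ -5368.7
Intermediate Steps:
s(C, x) = -10
Q = -149967 (Q = 436 - 1*150403 = 436 - 150403 = -149967)
M(z) = 57 (M(z) = 67 - 10 = 57)
-306043/M(-631) - 66235/Q = -306043/57 - 66235/(-149967) = -306043*1/57 - 66235*(-1/149967) = -306043/57 + 66235/149967 = -805132898/149967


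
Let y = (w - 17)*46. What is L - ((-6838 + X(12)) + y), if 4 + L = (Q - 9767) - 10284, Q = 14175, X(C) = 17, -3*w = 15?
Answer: 1953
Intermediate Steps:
w = -5 (w = -1/3*15 = -5)
y = -1012 (y = (-5 - 17)*46 = -22*46 = -1012)
L = -5880 (L = -4 + ((14175 - 9767) - 10284) = -4 + (4408 - 10284) = -4 - 5876 = -5880)
L - ((-6838 + X(12)) + y) = -5880 - ((-6838 + 17) - 1012) = -5880 - (-6821 - 1012) = -5880 - 1*(-7833) = -5880 + 7833 = 1953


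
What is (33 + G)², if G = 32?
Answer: 4225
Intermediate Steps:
(33 + G)² = (33 + 32)² = 65² = 4225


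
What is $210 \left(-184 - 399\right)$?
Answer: $-122430$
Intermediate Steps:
$210 \left(-184 - 399\right) = 210 \left(-583\right) = -122430$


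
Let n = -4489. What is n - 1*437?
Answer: -4926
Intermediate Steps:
n - 1*437 = -4489 - 1*437 = -4489 - 437 = -4926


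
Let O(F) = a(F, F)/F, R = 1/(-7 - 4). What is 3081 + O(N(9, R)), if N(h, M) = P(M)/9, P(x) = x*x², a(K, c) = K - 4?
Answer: 50998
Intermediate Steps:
a(K, c) = -4 + K
R = -1/11 (R = 1/(-11) = -1/11 ≈ -0.090909)
P(x) = x³
N(h, M) = M³/9
O(F) = (-4 + F)/F
3081 + O(N(9, R)) = 3081 + (-4 + (-1/11)³/9)/(((-1/11)³/9)) = 3081 + (-4 + (⅑)*(-1/1331))/(((⅑)*(-1/1331))) = 3081 + (-4 - 1/11979)/(-1/11979) = 3081 - 11979*(-47917/11979) = 3081 + 47917 = 50998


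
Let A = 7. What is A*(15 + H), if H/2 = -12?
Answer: -63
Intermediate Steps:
H = -24 (H = 2*(-12) = -24)
A*(15 + H) = 7*(15 - 24) = 7*(-9) = -63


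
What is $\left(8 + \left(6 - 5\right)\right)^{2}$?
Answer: $81$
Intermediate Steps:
$\left(8 + \left(6 - 5\right)\right)^{2} = \left(8 + 1\right)^{2} = 9^{2} = 81$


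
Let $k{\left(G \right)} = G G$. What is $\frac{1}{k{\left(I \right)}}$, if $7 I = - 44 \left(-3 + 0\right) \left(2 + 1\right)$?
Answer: $\frac{49}{156816} \approx 0.00031247$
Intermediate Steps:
$I = \frac{396}{7}$ ($I = \frac{\left(-44\right) \left(-3 + 0\right) \left(2 + 1\right)}{7} = \frac{\left(-44\right) \left(\left(-3\right) 3\right)}{7} = \frac{\left(-44\right) \left(-9\right)}{7} = \frac{1}{7} \cdot 396 = \frac{396}{7} \approx 56.571$)
$k{\left(G \right)} = G^{2}$
$\frac{1}{k{\left(I \right)}} = \frac{1}{\left(\frac{396}{7}\right)^{2}} = \frac{1}{\frac{156816}{49}} = \frac{49}{156816}$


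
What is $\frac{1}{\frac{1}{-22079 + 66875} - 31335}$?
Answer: $- \frac{44796}{1403682659} \approx -3.1913 \cdot 10^{-5}$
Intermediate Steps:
$\frac{1}{\frac{1}{-22079 + 66875} - 31335} = \frac{1}{\frac{1}{44796} + \left(-34299 + 2964\right)} = \frac{1}{\frac{1}{44796} - 31335} = \frac{1}{- \frac{1403682659}{44796}} = - \frac{44796}{1403682659}$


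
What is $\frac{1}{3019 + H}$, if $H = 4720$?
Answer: $\frac{1}{7739} \approx 0.00012922$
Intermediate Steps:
$\frac{1}{3019 + H} = \frac{1}{3019 + 4720} = \frac{1}{7739}$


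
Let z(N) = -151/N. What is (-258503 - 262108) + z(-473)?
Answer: -246248852/473 ≈ -5.2061e+5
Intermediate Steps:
(-258503 - 262108) + z(-473) = (-258503 - 262108) - 151/(-473) = -520611 - 151*(-1/473) = -520611 + 151/473 = -246248852/473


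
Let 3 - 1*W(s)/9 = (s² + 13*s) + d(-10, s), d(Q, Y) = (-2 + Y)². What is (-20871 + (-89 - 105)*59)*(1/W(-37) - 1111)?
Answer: 777469297615/21654 ≈ 3.5904e+7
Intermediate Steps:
W(s) = 27 - 117*s - 9*s² - 9*(-2 + s)² (W(s) = 27 - 9*((s² + 13*s) + (-2 + s)²) = 27 - 9*(s² + (-2 + s)² + 13*s) = 27 + (-117*s - 9*s² - 9*(-2 + s)²) = 27 - 117*s - 9*s² - 9*(-2 + s)²)
(-20871 + (-89 - 105)*59)*(1/W(-37) - 1111) = (-20871 + (-89 - 105)*59)*(1/(-9 - 81*(-37) - 18*(-37)²) - 1111) = (-20871 - 194*59)*(1/(-9 + 2997 - 18*1369) - 1111) = (-20871 - 11446)*(1/(-9 + 2997 - 24642) - 1111) = -32317*(1/(-21654) - 1111) = -32317*(-1/21654 - 1111) = -32317*(-24057595/21654) = 777469297615/21654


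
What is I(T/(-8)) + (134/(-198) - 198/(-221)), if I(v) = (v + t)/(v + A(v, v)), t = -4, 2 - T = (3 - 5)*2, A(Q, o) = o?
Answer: 148157/43758 ≈ 3.3858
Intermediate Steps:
T = 6 (T = 2 - (3 - 5)*2 = 2 - (-2)*2 = 2 - 1*(-4) = 2 + 4 = 6)
I(v) = (-4 + v)/(2*v) (I(v) = (v - 4)/(v + v) = (-4 + v)/((2*v)) = (-4 + v)*(1/(2*v)) = (-4 + v)/(2*v))
I(T/(-8)) + (134/(-198) - 198/(-221)) = (-4 + 6/(-8))/(2*((6/(-8)))) + (134/(-198) - 198/(-221)) = (-4 + 6*(-1/8))/(2*((6*(-1/8)))) + (134*(-1/198) - 198*(-1/221)) = (-4 - 3/4)/(2*(-3/4)) + (-67/99 + 198/221) = (1/2)*(-4/3)*(-19/4) + 4795/21879 = 19/6 + 4795/21879 = 148157/43758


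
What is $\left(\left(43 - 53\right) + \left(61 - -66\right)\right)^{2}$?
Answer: $13689$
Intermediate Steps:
$\left(\left(43 - 53\right) + \left(61 - -66\right)\right)^{2} = \left(\left(43 - 53\right) + \left(61 + 66\right)\right)^{2} = \left(-10 + 127\right)^{2} = 117^{2} = 13689$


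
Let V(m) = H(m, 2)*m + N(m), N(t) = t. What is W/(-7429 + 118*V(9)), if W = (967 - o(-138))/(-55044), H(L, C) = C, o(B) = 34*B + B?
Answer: 527/21231972 ≈ 2.4821e-5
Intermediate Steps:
o(B) = 35*B
W = -527/5004 (W = (967 - 35*(-138))/(-55044) = (967 - 1*(-4830))*(-1/55044) = (967 + 4830)*(-1/55044) = 5797*(-1/55044) = -527/5004 ≈ -0.10532)
V(m) = 3*m (V(m) = 2*m + m = 3*m)
W/(-7429 + 118*V(9)) = -527/(5004*(-7429 + 118*(3*9))) = -527/(5004*(-7429 + 118*27)) = -527/(5004*(-7429 + 3186)) = -527/5004/(-4243) = -527/5004*(-1/4243) = 527/21231972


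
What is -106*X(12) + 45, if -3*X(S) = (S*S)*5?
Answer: 25485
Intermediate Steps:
X(S) = -5*S²/3 (X(S) = -S*S*5/3 = -S²*5/3 = -5*S²/3)
-106*X(12) + 45 = -(-530)*12²/3 + 45 = -(-530)*144/3 + 45 = -106*(-240) + 45 = 25440 + 45 = 25485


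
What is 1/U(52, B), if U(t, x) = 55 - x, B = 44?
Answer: 1/11 ≈ 0.090909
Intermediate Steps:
1/U(52, B) = 1/(55 - 1*44) = 1/(55 - 44) = 1/11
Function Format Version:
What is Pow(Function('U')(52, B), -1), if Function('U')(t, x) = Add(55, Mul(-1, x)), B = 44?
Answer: Rational(1, 11) ≈ 0.090909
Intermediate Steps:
Pow(Function('U')(52, B), -1) = Pow(Add(55, Mul(-1, 44)), -1) = Pow(Add(55, -44), -1) = Pow(11, -1) = Rational(1, 11)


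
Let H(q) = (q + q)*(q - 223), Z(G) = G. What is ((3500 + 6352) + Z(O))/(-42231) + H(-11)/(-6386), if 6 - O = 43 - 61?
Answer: -46745554/44947861 ≈ -1.0400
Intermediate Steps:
O = 24 (O = 6 - (43 - 61) = 6 - 1*(-18) = 6 + 18 = 24)
H(q) = 2*q*(-223 + q) (H(q) = (2*q)*(-223 + q) = 2*q*(-223 + q))
((3500 + 6352) + Z(O))/(-42231) + H(-11)/(-6386) = ((3500 + 6352) + 24)/(-42231) + (2*(-11)*(-223 - 11))/(-6386) = (9852 + 24)*(-1/42231) + (2*(-11)*(-234))*(-1/6386) = 9876*(-1/42231) + 5148*(-1/6386) = -3292/14077 - 2574/3193 = -46745554/44947861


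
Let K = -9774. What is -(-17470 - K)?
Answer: 7696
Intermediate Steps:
-(-17470 - K) = -(-17470 - 1*(-9774)) = -(-17470 + 9774) = -1*(-7696) = 7696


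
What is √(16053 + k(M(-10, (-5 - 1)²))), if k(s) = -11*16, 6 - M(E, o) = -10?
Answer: √15877 ≈ 126.00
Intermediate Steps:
M(E, o) = 16 (M(E, o) = 6 - 1*(-10) = 6 + 10 = 16)
k(s) = -176
√(16053 + k(M(-10, (-5 - 1)²))) = √(16053 - 176) = √15877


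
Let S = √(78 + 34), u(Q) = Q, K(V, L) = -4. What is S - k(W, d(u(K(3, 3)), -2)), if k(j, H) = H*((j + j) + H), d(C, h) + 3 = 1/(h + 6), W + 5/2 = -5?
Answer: -781/16 + 4*√7 ≈ -38.229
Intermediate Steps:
W = -15/2 (W = -5/2 - 5 = -15/2 ≈ -7.5000)
d(C, h) = -3 + 1/(6 + h) (d(C, h) = -3 + 1/(h + 6) = -3 + 1/(6 + h))
k(j, H) = H*(H + 2*j) (k(j, H) = H*(2*j + H) = H*(H + 2*j))
S = 4*√7 (S = √112 = 4*√7 ≈ 10.583)
S - k(W, d(u(K(3, 3)), -2)) = 4*√7 - (-17 - 3*(-2))/(6 - 2)*((-17 - 3*(-2))/(6 - 2) + 2*(-15/2)) = 4*√7 - (-17 + 6)/4*((-17 + 6)/4 - 15) = 4*√7 - (¼)*(-11)*((¼)*(-11) - 15) = 4*√7 - (-11)*(-11/4 - 15)/4 = 4*√7 - (-11)*(-71)/(4*4) = 4*√7 - 1*781/16 = 4*√7 - 781/16 = -781/16 + 4*√7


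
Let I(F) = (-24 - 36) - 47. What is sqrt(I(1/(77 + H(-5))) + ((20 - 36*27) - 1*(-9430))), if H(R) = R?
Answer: sqrt(8371) ≈ 91.493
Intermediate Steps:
I(F) = -107 (I(F) = -60 - 47 = -107)
sqrt(I(1/(77 + H(-5))) + ((20 - 36*27) - 1*(-9430))) = sqrt(-107 + ((20 - 36*27) - 1*(-9430))) = sqrt(-107 + ((20 - 972) + 9430)) = sqrt(-107 + (-952 + 9430)) = sqrt(-107 + 8478) = sqrt(8371)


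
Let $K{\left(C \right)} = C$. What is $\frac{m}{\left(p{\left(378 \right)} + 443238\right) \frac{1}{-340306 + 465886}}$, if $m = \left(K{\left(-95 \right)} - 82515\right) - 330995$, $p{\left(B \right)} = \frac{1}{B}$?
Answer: $- \frac{3926703002040}{33508793} \approx -1.1718 \cdot 10^{5}$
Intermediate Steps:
$m = -413605$ ($m = \left(-95 - 82515\right) - 330995 = -82610 - 330995 = -413605$)
$\frac{m}{\left(p{\left(378 \right)} + 443238\right) \frac{1}{-340306 + 465886}} = - \frac{413605}{\left(\frac{1}{378} + 443238\right) \frac{1}{-340306 + 465886}} = - \frac{413605}{\left(\frac{1}{378} + 443238\right) \frac{1}{125580}} = - \frac{413605}{\frac{167543965}{378} \cdot \frac{1}{125580}} = - \frac{413605}{\frac{33508793}{9493848}} = \left(-413605\right) \frac{9493848}{33508793} = - \frac{3926703002040}{33508793}$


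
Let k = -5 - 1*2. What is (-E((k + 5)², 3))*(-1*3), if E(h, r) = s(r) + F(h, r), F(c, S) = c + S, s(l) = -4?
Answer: 9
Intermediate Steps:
F(c, S) = S + c
k = -7 (k = -5 - 2 = -7)
E(h, r) = -4 + h + r (E(h, r) = -4 + (r + h) = -4 + (h + r) = -4 + h + r)
(-E((k + 5)², 3))*(-1*3) = (-(-4 + (-7 + 5)² + 3))*(-1*3) = -(-4 + (-2)² + 3)*(-3) = -(-4 + 4 + 3)*(-3) = -1*3*(-3) = -3*(-3) = 9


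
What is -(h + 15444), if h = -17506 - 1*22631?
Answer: 24693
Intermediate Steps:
h = -40137 (h = -17506 - 22631 = -40137)
-(h + 15444) = -(-40137 + 15444) = -1*(-24693) = 24693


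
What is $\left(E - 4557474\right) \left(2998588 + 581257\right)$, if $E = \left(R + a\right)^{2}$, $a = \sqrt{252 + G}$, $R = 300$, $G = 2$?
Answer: $-15991955180900 + 2147907000 \sqrt{254} \approx -1.5958 \cdot 10^{13}$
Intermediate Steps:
$a = \sqrt{254}$ ($a = \sqrt{252 + 2} = \sqrt{254} \approx 15.937$)
$E = \left(300 + \sqrt{254}\right)^{2} \approx 99816.0$
$\left(E - 4557474\right) \left(2998588 + 581257\right) = \left(\left(300 + \sqrt{254}\right)^{2} - 4557474\right) \left(2998588 + 581257\right) = \left(-4557474 + \left(300 + \sqrt{254}\right)^{2}\right) 3579845 = -16315050511530 + 3579845 \left(300 + \sqrt{254}\right)^{2}$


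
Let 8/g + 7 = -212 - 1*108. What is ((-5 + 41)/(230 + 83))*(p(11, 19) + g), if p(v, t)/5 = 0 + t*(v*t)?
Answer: 77910924/34117 ≈ 2283.6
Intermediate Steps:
g = -8/327 (g = 8/(-7 + (-212 - 1*108)) = 8/(-7 + (-212 - 108)) = 8/(-7 - 320) = 8/(-327) = 8*(-1/327) = -8/327 ≈ -0.024465)
p(v, t) = 5*v*t² (p(v, t) = 5*(0 + t*(v*t)) = 5*(0 + t*(t*v)) = 5*(0 + v*t²) = 5*(v*t²) = 5*v*t²)
((-5 + 41)/(230 + 83))*(p(11, 19) + g) = ((-5 + 41)/(230 + 83))*(5*11*19² - 8/327) = (36/313)*(5*11*361 - 8/327) = (36*(1/313))*(19855 - 8/327) = (36/313)*(6492577/327) = 77910924/34117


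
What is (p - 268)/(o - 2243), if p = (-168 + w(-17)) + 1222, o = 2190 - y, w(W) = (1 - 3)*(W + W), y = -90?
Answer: 854/37 ≈ 23.081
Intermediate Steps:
w(W) = -4*W
o = 2280 (o = 2190 - 1*(-90) = 2190 + 90 = 2280)
p = 1122 (p = (-168 - 4*(-17)) + 1222 = (-168 + 68) + 1222 = -100 + 1222 = 1122)
(p - 268)/(o - 2243) = (1122 - 268)/(2280 - 2243) = 854/37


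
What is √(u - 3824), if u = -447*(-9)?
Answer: √199 ≈ 14.107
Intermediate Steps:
u = 4023
√(u - 3824) = √(4023 - 3824) = √199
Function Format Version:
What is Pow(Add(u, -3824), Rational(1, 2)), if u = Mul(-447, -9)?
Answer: Pow(199, Rational(1, 2)) ≈ 14.107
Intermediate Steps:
u = 4023
Pow(Add(u, -3824), Rational(1, 2)) = Pow(Add(4023, -3824), Rational(1, 2)) = Pow(199, Rational(1, 2))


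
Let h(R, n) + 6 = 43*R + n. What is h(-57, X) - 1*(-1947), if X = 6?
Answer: -504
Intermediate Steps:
h(R, n) = -6 + n + 43*R (h(R, n) = -6 + (43*R + n) = -6 + (n + 43*R) = -6 + n + 43*R)
h(-57, X) - 1*(-1947) = (-6 + 6 + 43*(-57)) - 1*(-1947) = (-6 + 6 - 2451) + 1947 = -2451 + 1947 = -504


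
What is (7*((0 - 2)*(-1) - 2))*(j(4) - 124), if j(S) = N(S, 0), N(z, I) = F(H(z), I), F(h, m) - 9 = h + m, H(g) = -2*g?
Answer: 0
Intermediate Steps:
F(h, m) = 9 + h + m (F(h, m) = 9 + (h + m) = 9 + h + m)
N(z, I) = 9 + I - 2*z (N(z, I) = 9 - 2*z + I = 9 + I - 2*z)
j(S) = 9 - 2*S (j(S) = 9 + 0 - 2*S = 9 - 2*S)
(7*((0 - 2)*(-1) - 2))*(j(4) - 124) = (7*((0 - 2)*(-1) - 2))*((9 - 2*4) - 124) = (7*(-2*(-1) - 2))*((9 - 8) - 124) = (7*(2 - 2))*(1 - 124) = (7*0)*(-123) = 0*(-123) = 0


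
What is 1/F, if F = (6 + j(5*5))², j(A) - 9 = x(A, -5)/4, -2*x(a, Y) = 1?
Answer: 64/14161 ≈ 0.0045195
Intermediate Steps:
x(a, Y) = -½ (x(a, Y) = -½*1 = -½)
j(A) = 71/8 (j(A) = 9 - ½/4 = 9 - ½*¼ = 9 - ⅛ = 71/8)
F = 14161/64 (F = (6 + 71/8)² = (119/8)² = 14161/64 ≈ 221.27)
1/F = 1/(14161/64) = 64/14161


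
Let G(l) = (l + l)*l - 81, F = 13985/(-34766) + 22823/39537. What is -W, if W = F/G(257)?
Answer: -240539473/181463088380814 ≈ -1.3256e-6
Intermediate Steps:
F = 240539473/1374543342 (F = 13985*(-1/34766) + 22823*(1/39537) = -13985/34766 + 22823/39537 = 240539473/1374543342 ≈ 0.17500)
G(l) = -81 + 2*l**2 (G(l) = (2*l)*l - 81 = 2*l**2 - 81 = -81 + 2*l**2)
W = 240539473/181463088380814 (W = 240539473/(1374543342*(-81 + 2*257**2)) = 240539473/(1374543342*(-81 + 2*66049)) = 240539473/(1374543342*(-81 + 132098)) = (240539473/1374543342)/132017 = (240539473/1374543342)*(1/132017) = 240539473/181463088380814 ≈ 1.3256e-6)
-W = -1*240539473/181463088380814 = -240539473/181463088380814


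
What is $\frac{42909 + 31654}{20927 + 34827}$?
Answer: $\frac{74563}{55754} \approx 1.3374$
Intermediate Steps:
$\frac{42909 + 31654}{20927 + 34827} = \frac{74563}{55754}$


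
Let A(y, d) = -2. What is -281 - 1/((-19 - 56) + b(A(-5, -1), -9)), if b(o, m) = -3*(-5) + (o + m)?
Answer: -19950/71 ≈ -280.99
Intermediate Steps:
b(o, m) = 15 + m + o (b(o, m) = 15 + (m + o) = 15 + m + o)
-281 - 1/((-19 - 56) + b(A(-5, -1), -9)) = -281 - 1/((-19 - 56) + (15 - 9 - 2)) = -281 - 1/(-75 + 4) = -281 - 1/(-71) = -281 - 1*(-1/71) = -281 + 1/71 = -19950/71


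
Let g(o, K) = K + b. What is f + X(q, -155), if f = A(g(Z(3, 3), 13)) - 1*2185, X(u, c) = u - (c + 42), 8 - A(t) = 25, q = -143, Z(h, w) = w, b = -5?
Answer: -2232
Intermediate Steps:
g(o, K) = -5 + K (g(o, K) = K - 5 = -5 + K)
A(t) = -17 (A(t) = 8 - 1*25 = 8 - 25 = -17)
X(u, c) = -42 + u - c (X(u, c) = u - (42 + c) = u + (-42 - c) = -42 + u - c)
f = -2202 (f = -17 - 1*2185 = -17 - 2185 = -2202)
f + X(q, -155) = -2202 + (-42 - 143 - 1*(-155)) = -2202 + (-42 - 143 + 155) = -2202 - 30 = -2232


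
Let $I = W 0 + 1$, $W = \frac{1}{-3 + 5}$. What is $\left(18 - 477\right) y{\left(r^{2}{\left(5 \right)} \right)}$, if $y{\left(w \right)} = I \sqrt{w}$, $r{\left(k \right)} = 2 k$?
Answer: $-4590$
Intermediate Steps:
$W = \frac{1}{2} \approx 0.5$
$I = 1$ ($I = \frac{1}{2} \cdot 0 + 1 = 0 + 1 = 1$)
$y{\left(w \right)} = \sqrt{w}$ ($y{\left(w \right)} = 1 \sqrt{w} = \sqrt{w}$)
$\left(18 - 477\right) y{\left(r^{2}{\left(5 \right)} \right)} = \left(18 - 477\right) \sqrt{\left(2 \cdot 5\right)^{2}} = - 459 \sqrt{10^{2}} = - 459 \sqrt{100} = \left(-459\right) 10 = -4590$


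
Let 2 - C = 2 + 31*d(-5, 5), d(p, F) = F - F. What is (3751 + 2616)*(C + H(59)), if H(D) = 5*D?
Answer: 1878265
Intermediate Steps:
d(p, F) = 0
C = 0 (C = 2 - (2 + 31*0) = 2 - (2 + 0) = 2 - 1*2 = 2 - 2 = 0)
(3751 + 2616)*(C + H(59)) = (3751 + 2616)*(0 + 5*59) = 6367*(0 + 295) = 6367*295 = 1878265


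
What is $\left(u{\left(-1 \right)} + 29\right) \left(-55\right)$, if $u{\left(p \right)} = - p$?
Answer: $-1650$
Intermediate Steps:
$\left(u{\left(-1 \right)} + 29\right) \left(-55\right) = \left(\left(-1\right) \left(-1\right) + 29\right) \left(-55\right) = \left(1 + 29\right) \left(-55\right) = 30 \left(-55\right) = -1650$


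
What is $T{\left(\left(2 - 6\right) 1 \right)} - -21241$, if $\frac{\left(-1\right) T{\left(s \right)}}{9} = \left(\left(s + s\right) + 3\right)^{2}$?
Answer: $21016$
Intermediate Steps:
$T{\left(s \right)} = - 9 \left(3 + 2 s\right)^{2}$ ($T{\left(s \right)} = - 9 \left(\left(s + s\right) + 3\right)^{2} = - 9 \left(2 s + 3\right)^{2} = - 9 \left(3 + 2 s\right)^{2}$)
$T{\left(\left(2 - 6\right) 1 \right)} - -21241 = - 9 \left(3 + 2 \left(2 - 6\right) 1\right)^{2} - -21241 = - 9 \left(3 + 2 \left(\left(-4\right) 1\right)\right)^{2} + 21241 = - 9 \left(3 + 2 \left(-4\right)\right)^{2} + 21241 = - 9 \left(3 - 8\right)^{2} + 21241 = - 9 \left(-5\right)^{2} + 21241 = \left(-9\right) 25 + 21241 = -225 + 21241 = 21016$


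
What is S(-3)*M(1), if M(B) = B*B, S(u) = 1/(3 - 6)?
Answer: -⅓ ≈ -0.33333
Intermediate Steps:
S(u) = -⅓ (S(u) = 1/(-3) = -⅓)
M(B) = B²
S(-3)*M(1) = -⅓*1² = -⅓*1 = -⅓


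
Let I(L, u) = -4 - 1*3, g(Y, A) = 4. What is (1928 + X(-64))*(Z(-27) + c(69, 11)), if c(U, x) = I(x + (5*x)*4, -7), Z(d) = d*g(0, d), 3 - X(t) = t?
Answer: -229425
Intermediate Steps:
I(L, u) = -7 (I(L, u) = -4 - 3 = -7)
X(t) = 3 - t
Z(d) = 4*d (Z(d) = d*4 = 4*d)
c(U, x) = -7
(1928 + X(-64))*(Z(-27) + c(69, 11)) = (1928 + (3 - 1*(-64)))*(4*(-27) - 7) = (1928 + (3 + 64))*(-108 - 7) = (1928 + 67)*(-115) = 1995*(-115) = -229425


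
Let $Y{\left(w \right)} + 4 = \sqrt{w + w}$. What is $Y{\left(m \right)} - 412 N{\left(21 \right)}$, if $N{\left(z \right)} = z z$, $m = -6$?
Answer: $-181696 + 2 i \sqrt{3} \approx -1.817 \cdot 10^{5} + 3.4641 i$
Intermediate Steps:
$N{\left(z \right)} = z^{2}$
$Y{\left(w \right)} = -4 + \sqrt{2} \sqrt{w}$ ($Y{\left(w \right)} = -4 + \sqrt{w + w} = -4 + \sqrt{2 w} = -4 + \sqrt{2} \sqrt{w}$)
$Y{\left(m \right)} - 412 N{\left(21 \right)} = \left(-4 + \sqrt{2} \sqrt{-6}\right) - 412 \cdot 21^{2} = \left(-4 + \sqrt{2} i \sqrt{6}\right) - 181692 = \left(-4 + 2 i \sqrt{3}\right) - 181692 = -181696 + 2 i \sqrt{3}$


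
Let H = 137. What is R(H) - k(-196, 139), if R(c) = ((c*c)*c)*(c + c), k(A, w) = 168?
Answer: 704550554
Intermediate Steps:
R(c) = 2*c**4 (R(c) = (c**2*c)*(2*c) = c**3*(2*c) = 2*c**4)
R(H) - k(-196, 139) = 2*137**4 - 1*168 = 2*352275361 - 168 = 704550722 - 168 = 704550554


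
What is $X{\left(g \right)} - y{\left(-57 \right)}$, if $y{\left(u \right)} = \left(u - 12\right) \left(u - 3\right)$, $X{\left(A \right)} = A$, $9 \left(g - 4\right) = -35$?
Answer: $- \frac{37259}{9} \approx -4139.9$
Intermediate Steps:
$g = \frac{1}{9}$ ($g = 4 + \frac{1}{9} \left(-35\right) = 4 - \frac{35}{9} = \frac{1}{9} \approx 0.11111$)
$y{\left(u \right)} = \left(-12 + u\right) \left(-3 + u\right)$
$X{\left(g \right)} - y{\left(-57 \right)} = \frac{1}{9} - \left(36 + \left(-57\right)^{2} - -855\right) = \frac{1}{9} - \left(36 + 3249 + 855\right) = \frac{1}{9} - 4140 = - \frac{37259}{9}$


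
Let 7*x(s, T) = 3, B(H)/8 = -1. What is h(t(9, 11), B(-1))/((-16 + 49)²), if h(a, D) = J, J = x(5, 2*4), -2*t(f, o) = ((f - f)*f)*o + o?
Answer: 1/2541 ≈ 0.00039355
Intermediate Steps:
B(H) = -8 (B(H) = 8*(-1) = -8)
t(f, o) = -o/2 (t(f, o) = -(((f - f)*f)*o + o)/2 = -((0*f)*o + o)/2 = -(0*o + o)/2 = -(0 + o)/2 = -o/2)
x(s, T) = 3/7 (x(s, T) = (⅐)*3 = 3/7)
J = 3/7 ≈ 0.42857
h(a, D) = 3/7
h(t(9, 11), B(-1))/((-16 + 49)²) = 3/(7*((-16 + 49)²)) = 3/(7*(33²)) = (3/7)/1089 = (3/7)*(1/1089) = 1/2541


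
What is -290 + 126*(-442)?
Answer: -55982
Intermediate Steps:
-290 + 126*(-442) = -290 - 55692 = -55982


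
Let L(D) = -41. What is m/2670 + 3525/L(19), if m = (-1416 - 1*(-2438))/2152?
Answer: -10127022049/117789720 ≈ -85.975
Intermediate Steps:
m = 511/1076 (m = (-1416 + 2438)*(1/2152) = 1022*(1/2152) = 511/1076 ≈ 0.47491)
m/2670 + 3525/L(19) = (511/1076)/2670 + 3525/(-41) = (511/1076)*(1/2670) + 3525*(-1/41) = 511/2872920 - 3525/41 = -10127022049/117789720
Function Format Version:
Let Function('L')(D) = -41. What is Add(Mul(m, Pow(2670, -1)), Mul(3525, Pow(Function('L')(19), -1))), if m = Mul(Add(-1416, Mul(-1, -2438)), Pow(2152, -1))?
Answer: Rational(-10127022049, 117789720) ≈ -85.975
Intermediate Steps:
m = Rational(511, 1076) (m = Mul(Add(-1416, 2438), Rational(1, 2152)) = Mul(1022, Rational(1, 2152)) = Rational(511, 1076) ≈ 0.47491)
Add(Mul(m, Pow(2670, -1)), Mul(3525, Pow(Function('L')(19), -1))) = Add(Mul(Rational(511, 1076), Pow(2670, -1)), Mul(3525, Pow(-41, -1))) = Add(Mul(Rational(511, 1076), Rational(1, 2670)), Mul(3525, Rational(-1, 41))) = Add(Rational(511, 2872920), Rational(-3525, 41)) = Rational(-10127022049, 117789720)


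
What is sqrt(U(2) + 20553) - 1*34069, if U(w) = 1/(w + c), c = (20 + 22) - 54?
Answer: -34069 + sqrt(2055290)/10 ≈ -33926.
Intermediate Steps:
c = -12 (c = 42 - 54 = -12)
U(w) = 1/(-12 + w) (U(w) = 1/(w - 12) = 1/(-12 + w))
sqrt(U(2) + 20553) - 1*34069 = sqrt(1/(-12 + 2) + 20553) - 1*34069 = sqrt(1/(-10) + 20553) - 34069 = sqrt(-1/10 + 20553) - 34069 = sqrt(205529/10) - 34069 = sqrt(2055290)/10 - 34069 = -34069 + sqrt(2055290)/10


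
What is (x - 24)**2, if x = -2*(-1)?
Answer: 484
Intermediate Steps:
x = 2
(x - 24)**2 = (2 - 24)**2 = (-22)**2 = 484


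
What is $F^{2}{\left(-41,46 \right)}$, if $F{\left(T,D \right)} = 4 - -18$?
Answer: $484$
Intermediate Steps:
$F{\left(T,D \right)} = 22$ ($F{\left(T,D \right)} = 4 + 18 = 22$)
$F^{2}{\left(-41,46 \right)} = 22^{2} = 484$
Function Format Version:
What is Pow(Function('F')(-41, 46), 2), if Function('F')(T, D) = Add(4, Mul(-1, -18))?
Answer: 484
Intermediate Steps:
Function('F')(T, D) = 22 (Function('F')(T, D) = Add(4, 18) = 22)
Pow(Function('F')(-41, 46), 2) = Pow(22, 2) = 484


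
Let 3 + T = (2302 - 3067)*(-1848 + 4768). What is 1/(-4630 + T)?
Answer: -1/2238433 ≈ -4.4674e-7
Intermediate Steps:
T = -2233803 (T = -3 + (2302 - 3067)*(-1848 + 4768) = -3 - 765*2920 = -3 - 2233800 = -2233803)
1/(-4630 + T) = 1/(-4630 - 2233803) = 1/(-2238433) = -1/2238433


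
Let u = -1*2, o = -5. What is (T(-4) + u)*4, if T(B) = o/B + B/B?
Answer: 1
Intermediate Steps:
T(B) = 1 - 5/B (T(B) = -5/B + B/B = -5/B + 1 = 1 - 5/B)
u = -2
(T(-4) + u)*4 = ((-5 - 4)/(-4) - 2)*4 = (-1/4*(-9) - 2)*4 = (9/4 - 2)*4 = (1/4)*4 = 1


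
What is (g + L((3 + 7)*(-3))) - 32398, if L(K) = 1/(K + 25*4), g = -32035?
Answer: -4510309/70 ≈ -64433.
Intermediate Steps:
L(K) = 1/(100 + K) (L(K) = 1/(K + 100) = 1/(100 + K))
(g + L((3 + 7)*(-3))) - 32398 = (-32035 + 1/(100 + (3 + 7)*(-3))) - 32398 = (-32035 + 1/(100 + 10*(-3))) - 32398 = (-32035 + 1/(100 - 30)) - 32398 = (-32035 + 1/70) - 32398 = -2242449/70 - 32398 = -4510309/70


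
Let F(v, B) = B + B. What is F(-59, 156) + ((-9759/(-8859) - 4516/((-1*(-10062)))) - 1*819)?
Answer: -7522569332/14856543 ≈ -506.35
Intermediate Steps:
F(v, B) = 2*B
F(-59, 156) + ((-9759/(-8859) - 4516/((-1*(-10062)))) - 1*819) = 2*156 + ((-9759/(-8859) - 4516/((-1*(-10062)))) - 1*819) = 312 + ((-9759*(-1/8859) - 4516/10062) - 819) = 312 + ((3253/2953 - 4516*1/10062) - 819) = 312 + ((3253/2953 - 2258/5031) - 819) = 312 + (9697969/14856543 - 819) = 312 - 12157810748/14856543 = -7522569332/14856543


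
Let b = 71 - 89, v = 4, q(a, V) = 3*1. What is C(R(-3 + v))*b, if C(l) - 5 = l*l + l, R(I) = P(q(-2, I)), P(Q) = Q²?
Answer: -1710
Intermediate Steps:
q(a, V) = 3
b = -18
R(I) = 9 (R(I) = 3² = 9)
C(l) = 5 + l + l² (C(l) = 5 + (l*l + l) = 5 + (l² + l) = 5 + (l + l²) = 5 + l + l²)
C(R(-3 + v))*b = (5 + 9 + 9²)*(-18) = (5 + 9 + 81)*(-18) = 95*(-18) = -1710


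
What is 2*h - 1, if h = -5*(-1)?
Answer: 9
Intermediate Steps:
h = 5
2*h - 1 = 2*5 - 1 = 10 - 1 = 9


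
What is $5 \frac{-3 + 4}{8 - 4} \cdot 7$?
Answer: $\frac{35}{4} \approx 8.75$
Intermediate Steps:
$5 \frac{-3 + 4}{8 - 4} \cdot 7 = 5 \cdot 1 \cdot \frac{1}{4} \cdot 7 = 5 \cdot \frac{1}{4} \cdot 7 = \frac{5}{4} \cdot 7 = \frac{35}{4}$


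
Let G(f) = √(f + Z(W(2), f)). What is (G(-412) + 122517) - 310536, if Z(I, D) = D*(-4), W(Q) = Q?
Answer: -188019 + 2*√309 ≈ -1.8798e+5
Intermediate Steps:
Z(I, D) = -4*D
G(f) = √3*√(-f) (G(f) = √(f - 4*f) = √(-3*f) = √3*√(-f))
(G(-412) + 122517) - 310536 = (√3*√(-1*(-412)) + 122517) - 310536 = (√3*√412 + 122517) - 310536 = (√3*(2*√103) + 122517) - 310536 = (2*√309 + 122517) - 310536 = (122517 + 2*√309) - 310536 = -188019 + 2*√309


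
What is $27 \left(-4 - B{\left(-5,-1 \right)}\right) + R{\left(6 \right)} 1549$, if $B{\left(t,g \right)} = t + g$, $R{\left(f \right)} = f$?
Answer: $9348$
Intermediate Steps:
$B{\left(t,g \right)} = g + t$
$27 \left(-4 - B{\left(-5,-1 \right)}\right) + R{\left(6 \right)} 1549 = 27 \left(-4 - \left(-1 - 5\right)\right) + 6 \cdot 1549 = 27 \left(-4 - -6\right) + 9294 = 27 \left(-4 + 6\right) + 9294 = 27 \cdot 2 + 9294 = 54 + 9294 = 9348$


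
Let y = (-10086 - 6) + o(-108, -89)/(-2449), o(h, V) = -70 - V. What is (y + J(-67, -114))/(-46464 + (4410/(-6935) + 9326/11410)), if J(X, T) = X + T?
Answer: 199075818979660/900400637159381 ≈ 0.22110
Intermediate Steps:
J(X, T) = T + X
y = -24715327/2449 (y = (-10086 - 6) + (-70 - 1*(-89))/(-2449) = -10092 + (-70 + 89)*(-1/2449) = -10092 + 19*(-1/2449) = -10092 - 19/2449 = -24715327/2449 ≈ -10092.)
(y + J(-67, -114))/(-46464 + (4410/(-6935) + 9326/11410)) = (-24715327/2449 + (-114 - 67))/(-46464 + (4410/(-6935) + 9326/11410)) = (-24715327/2449 - 181)/(-46464 + (4410*(-1/6935) + 9326*(1/11410))) = -25158596/(2449*(-46464 + (-882/1387 + 4663/5705))) = -25158596/(2449*(-46464 + 1435771/7912835)) = -25158596/(2449*(-367660529669/7912835)) = -25158596/2449*(-7912835/367660529669) = 199075818979660/900400637159381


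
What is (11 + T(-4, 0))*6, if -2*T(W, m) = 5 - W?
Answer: 39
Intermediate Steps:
T(W, m) = -5/2 + W/2 (T(W, m) = -(5 - W)/2 = -5/2 + W/2)
(11 + T(-4, 0))*6 = (11 + (-5/2 + (½)*(-4)))*6 = (11 + (-5/2 - 2))*6 = (11 - 9/2)*6 = (13/2)*6 = 39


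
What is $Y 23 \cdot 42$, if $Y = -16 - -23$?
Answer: $6762$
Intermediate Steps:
$Y = 7$ ($Y = -16 + 23 = 7$)
$Y 23 \cdot 42 = 7 \cdot 23 \cdot 42 = 161 \cdot 42 = 6762$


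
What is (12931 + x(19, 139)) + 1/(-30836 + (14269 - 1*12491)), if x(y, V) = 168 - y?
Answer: 380078639/29058 ≈ 13080.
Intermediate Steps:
(12931 + x(19, 139)) + 1/(-30836 + (14269 - 1*12491)) = (12931 + (168 - 1*19)) + 1/(-30836 + (14269 - 1*12491)) = (12931 + (168 - 19)) + 1/(-30836 + (14269 - 12491)) = (12931 + 149) + 1/(-30836 + 1778) = 13080 + 1/(-29058) = 13080 - 1/29058 = 380078639/29058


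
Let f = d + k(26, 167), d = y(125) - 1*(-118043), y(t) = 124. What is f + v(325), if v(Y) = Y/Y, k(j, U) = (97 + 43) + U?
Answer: 118475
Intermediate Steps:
d = 118167 (d = 124 - 1*(-118043) = 124 + 118043 = 118167)
k(j, U) = 140 + U
v(Y) = 1
f = 118474 (f = 118167 + (140 + 167) = 118167 + 307 = 118474)
f + v(325) = 118474 + 1 = 118475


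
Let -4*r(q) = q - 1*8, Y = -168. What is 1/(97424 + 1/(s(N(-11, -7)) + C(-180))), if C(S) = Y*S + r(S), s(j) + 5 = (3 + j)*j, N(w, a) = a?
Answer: 30310/2952921441 ≈ 1.0264e-5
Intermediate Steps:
r(q) = 2 - q/4 (r(q) = -(q - 1*8)/4 = -(q - 8)/4 = -(-8 + q)/4 = 2 - q/4)
s(j) = -5 + j*(3 + j) (s(j) = -5 + (3 + j)*j = -5 + j*(3 + j))
C(S) = 2 - 673*S/4 (C(S) = -168*S + (2 - S/4) = 2 - 673*S/4)
1/(97424 + 1/(s(N(-11, -7)) + C(-180))) = 1/(97424 + 1/((-5 + (-7)**2 + 3*(-7)) + (2 - 673/4*(-180)))) = 1/(97424 + 1/((-5 + 49 - 21) + (2 + 30285))) = 1/(97424 + 1/(23 + 30287)) = 1/(97424 + 1/30310) = 1/(2952921441/30310) = 30310/2952921441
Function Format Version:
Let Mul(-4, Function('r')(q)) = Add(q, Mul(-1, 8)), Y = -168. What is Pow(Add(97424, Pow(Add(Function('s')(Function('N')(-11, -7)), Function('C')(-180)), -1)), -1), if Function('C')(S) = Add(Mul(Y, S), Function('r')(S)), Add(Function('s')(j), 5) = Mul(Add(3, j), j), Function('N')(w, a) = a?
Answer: Rational(30310, 2952921441) ≈ 1.0264e-5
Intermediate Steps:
Function('r')(q) = Add(2, Mul(Rational(-1, 4), q)) (Function('r')(q) = Mul(Rational(-1, 4), Add(q, Mul(-1, 8))) = Mul(Rational(-1, 4), Add(q, -8)) = Mul(Rational(-1, 4), Add(-8, q)) = Add(2, Mul(Rational(-1, 4), q)))
Function('s')(j) = Add(-5, Mul(j, Add(3, j))) (Function('s')(j) = Add(-5, Mul(Add(3, j), j)) = Add(-5, Mul(j, Add(3, j))))
Function('C')(S) = Add(2, Mul(Rational(-673, 4), S)) (Function('C')(S) = Add(Mul(-168, S), Add(2, Mul(Rational(-1, 4), S))) = Add(2, Mul(Rational(-673, 4), S)))
Pow(Add(97424, Pow(Add(Function('s')(Function('N')(-11, -7)), Function('C')(-180)), -1)), -1) = Pow(Add(97424, Pow(Add(Add(-5, Pow(-7, 2), Mul(3, -7)), Add(2, Mul(Rational(-673, 4), -180))), -1)), -1) = Pow(Add(97424, Pow(Add(Add(-5, 49, -21), Add(2, 30285)), -1)), -1) = Pow(Add(97424, Pow(Add(23, 30287), -1)), -1) = Pow(Add(97424, Pow(30310, -1)), -1) = Pow(Add(97424, Rational(1, 30310)), -1) = Pow(Rational(2952921441, 30310), -1) = Rational(30310, 2952921441)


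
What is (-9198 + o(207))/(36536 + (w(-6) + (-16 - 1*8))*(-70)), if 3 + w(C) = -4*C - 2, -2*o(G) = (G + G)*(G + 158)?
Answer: -84753/36886 ≈ -2.2977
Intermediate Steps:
o(G) = -G*(158 + G) (o(G) = -(G + G)*(G + 158)/2 = -2*G*(158 + G)/2 = -G*(158 + G))
w(C) = -5 - 4*C (w(C) = -3 + (-4*C - 2) = -3 + (-2 - 4*C) = -5 - 4*C)
(-9198 + o(207))/(36536 + (w(-6) + (-16 - 1*8))*(-70)) = (-9198 - 1*207*(158 + 207))/(36536 + ((-5 - 4*(-6)) + (-16 - 1*8))*(-70)) = (-9198 - 1*207*365)/(36536 + ((-5 + 24) + (-16 - 8))*(-70)) = (-9198 - 75555)/(36536 + (19 - 24)*(-70)) = -84753/(36536 - 5*(-70)) = -84753/(36536 + 350) = -84753/36886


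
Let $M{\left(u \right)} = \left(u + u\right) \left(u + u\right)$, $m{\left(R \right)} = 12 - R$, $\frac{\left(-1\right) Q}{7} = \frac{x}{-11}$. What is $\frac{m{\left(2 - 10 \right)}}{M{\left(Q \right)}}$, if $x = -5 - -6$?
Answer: $\frac{605}{49} \approx 12.347$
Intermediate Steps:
$x = 1$ ($x = -5 + 6 = 1$)
$Q = \frac{7}{11}$ ($Q = - 7 \cdot 1 \frac{1}{-11} = - 7 \cdot 1 \left(- \frac{1}{11}\right) = \left(-7\right) \left(- \frac{1}{11}\right) = \frac{7}{11} \approx 0.63636$)
$M{\left(u \right)} = 4 u^{2}$ ($M{\left(u \right)} = 2 u 2 u = 4 u^{2}$)
$\frac{m{\left(2 - 10 \right)}}{M{\left(Q \right)}} = \frac{12 - \left(2 - 10\right)}{4 \left(\frac{7}{11}\right)^{2}} = \frac{12 - -8}{4 \cdot \frac{49}{121}} = \frac{12 + 8}{\frac{196}{121}} = 20 \cdot \frac{121}{196} = \frac{605}{49}$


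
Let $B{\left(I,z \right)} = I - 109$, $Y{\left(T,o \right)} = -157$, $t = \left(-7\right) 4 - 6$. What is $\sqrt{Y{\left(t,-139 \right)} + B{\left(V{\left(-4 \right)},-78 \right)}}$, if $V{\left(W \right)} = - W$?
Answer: $i \sqrt{262} \approx 16.186 i$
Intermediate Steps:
$t = -34$ ($t = -28 - 6 = -34$)
$B{\left(I,z \right)} = -109 + I$
$\sqrt{Y{\left(t,-139 \right)} + B{\left(V{\left(-4 \right)},-78 \right)}} = \sqrt{-157 - 105} = \sqrt{-262} = i \sqrt{262}$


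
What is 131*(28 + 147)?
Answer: 22925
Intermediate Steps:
131*(28 + 147) = 131*175 = 22925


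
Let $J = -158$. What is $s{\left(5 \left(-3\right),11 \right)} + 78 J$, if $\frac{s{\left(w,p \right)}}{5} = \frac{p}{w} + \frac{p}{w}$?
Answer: $- \frac{36994}{3} \approx -12331.0$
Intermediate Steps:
$s{\left(w,p \right)} = \frac{10 p}{w}$ ($s{\left(w,p \right)} = 5 \left(\frac{p}{w} + \frac{p}{w}\right) = 5 \frac{2 p}{w} = \frac{10 p}{w}$)
$s{\left(5 \left(-3\right),11 \right)} + 78 J = 10 \cdot 11 \frac{1}{5 \left(-3\right)} + 78 \left(-158\right) = 10 \cdot 11 \frac{1}{-15} - 12324 = 10 \cdot 11 \left(- \frac{1}{15}\right) - 12324 = - \frac{22}{3} - 12324 = - \frac{36994}{3}$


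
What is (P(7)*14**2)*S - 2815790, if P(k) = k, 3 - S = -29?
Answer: -2771886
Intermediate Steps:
S = 32 (S = 3 - 1*(-29) = 3 + 29 = 32)
(P(7)*14**2)*S - 2815790 = (7*14**2)*32 - 2815790 = (7*196)*32 - 2815790 = 1372*32 - 2815790 = 43904 - 2815790 = -2771886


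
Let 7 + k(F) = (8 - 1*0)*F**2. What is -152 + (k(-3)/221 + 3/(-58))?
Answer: -149633/986 ≈ -151.76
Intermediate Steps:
k(F) = -7 + 8*F**2 (k(F) = -7 + (8 - 1*0)*F**2 = -7 + (8 + 0)*F**2 = -7 + 8*F**2)
-152 + (k(-3)/221 + 3/(-58)) = -152 + ((-7 + 8*(-3)**2)/221 + 3/(-58)) = -152 + ((-7 + 8*9)*(1/221) + 3*(-1/58)) = -152 + ((-7 + 72)*(1/221) - 3/58) = -152 + (65*(1/221) - 3/58) = -152 + (5/17 - 3/58) = -152 + 239/986 = -149633/986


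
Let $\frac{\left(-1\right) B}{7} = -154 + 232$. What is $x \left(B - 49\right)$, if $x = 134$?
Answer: $-79730$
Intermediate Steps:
$B = -546$ ($B = - 7 \left(-154 + 232\right) = \left(-7\right) 78 = -546$)
$x \left(B - 49\right) = 134 \left(-546 - 49\right) = 134 \left(-595\right) = -79730$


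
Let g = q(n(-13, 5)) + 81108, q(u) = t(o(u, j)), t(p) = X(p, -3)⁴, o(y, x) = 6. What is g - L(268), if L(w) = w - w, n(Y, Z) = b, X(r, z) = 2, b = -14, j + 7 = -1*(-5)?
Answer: 81124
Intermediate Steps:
j = -2 (j = -7 - 1*(-5) = -7 + 5 = -2)
n(Y, Z) = -14
L(w) = 0
t(p) = 16 (t(p) = 2⁴ = 16)
q(u) = 16
g = 81124 (g = 16 + 81108 = 81124)
g - L(268) = 81124 - 1*0 = 81124 + 0 = 81124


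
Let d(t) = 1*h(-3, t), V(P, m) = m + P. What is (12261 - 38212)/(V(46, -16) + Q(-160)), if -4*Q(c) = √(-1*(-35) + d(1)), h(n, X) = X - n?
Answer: -4152160/4787 - 103804*√39/14361 ≈ -912.52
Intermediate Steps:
V(P, m) = P + m
d(t) = 3 + t (d(t) = 1*(t - 1*(-3)) = 1*(t + 3) = 1*(3 + t) = 3 + t)
Q(c) = -√39/4 (Q(c) = -√(-1*(-35) + (3 + 1))/4 = -√(35 + 4)/4 = -√39/4)
(12261 - 38212)/(V(46, -16) + Q(-160)) = (12261 - 38212)/((46 - 16) - √39/4) = -25951/(30 - √39/4)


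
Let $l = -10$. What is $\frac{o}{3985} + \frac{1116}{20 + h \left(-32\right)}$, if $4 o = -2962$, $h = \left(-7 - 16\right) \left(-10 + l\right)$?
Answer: $- \frac{511087}{1952650} \approx -0.26174$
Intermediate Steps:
$h = 460$ ($h = \left(-7 - 16\right) \left(-10 - 10\right) = \left(-23\right) \left(-20\right) = 460$)
$o = - \frac{1481}{2}$ ($o = \frac{1}{4} \left(-2962\right) = - \frac{1481}{2} \approx -740.5$)
$\frac{o}{3985} + \frac{1116}{20 + h \left(-32\right)} = - \frac{1481}{2 \cdot 3985} + \frac{1116}{20 + 460 \left(-32\right)} = \left(- \frac{1481}{2}\right) \frac{1}{3985} + \frac{1116}{20 - 14720} = - \frac{1481}{7970} + \frac{1116}{-14700} = - \frac{1481}{7970} + 1116 \left(- \frac{1}{14700}\right) = - \frac{1481}{7970} - \frac{93}{1225} = - \frac{511087}{1952650}$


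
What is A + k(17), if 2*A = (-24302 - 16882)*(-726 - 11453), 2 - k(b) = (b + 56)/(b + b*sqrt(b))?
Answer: 68214871913/272 - 73*sqrt(17)/272 ≈ 2.5079e+8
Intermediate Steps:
k(b) = 2 - (56 + b)/(b + b**(3/2)) (k(b) = 2 - (b + 56)/(b + b*sqrt(b)) = 2 - (56 + b)/(b + b**(3/2)))
A = 250789968 (A = ((-24302 - 16882)*(-726 - 11453))/2 = (-41184*(-12179))/2 = (1/2)*501579936 = 250789968)
A + k(17) = 250789968 + (-56 + 17 + 2*17**(3/2))/(17 + 17**(3/2)) = 250789968 + (-56 + 17 + 2*(17*sqrt(17)))/(17 + 17*sqrt(17)) = 250789968 + (-56 + 17 + 34*sqrt(17))/(17 + 17*sqrt(17)) = 250789968 + (-39 + 34*sqrt(17))/(17 + 17*sqrt(17))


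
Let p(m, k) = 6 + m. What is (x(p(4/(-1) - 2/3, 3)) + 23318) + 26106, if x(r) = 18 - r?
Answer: 148322/3 ≈ 49441.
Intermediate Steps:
(x(p(4/(-1) - 2/3, 3)) + 23318) + 26106 = ((18 - (6 + (4/(-1) - 2/3))) + 23318) + 26106 = ((18 - (6 + (4*(-1) - 2*⅓))) + 23318) + 26106 = ((18 - (6 + (-4 - ⅔))) + 23318) + 26106 = ((18 - (6 - 14/3)) + 23318) + 26106 = ((18 - 1*4/3) + 23318) + 26106 = ((18 - 4/3) + 23318) + 26106 = (50/3 + 23318) + 26106 = 70004/3 + 26106 = 148322/3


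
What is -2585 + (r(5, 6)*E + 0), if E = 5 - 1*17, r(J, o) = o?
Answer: -2657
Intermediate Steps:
E = -12 (E = 5 - 17 = -12)
-2585 + (r(5, 6)*E + 0) = -2585 + (6*(-12) + 0) = -2585 + (-72 + 0) = -2585 - 72 = -2657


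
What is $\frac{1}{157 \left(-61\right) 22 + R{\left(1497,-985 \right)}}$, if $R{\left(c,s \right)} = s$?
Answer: $- \frac{1}{211679} \approx -4.7241 \cdot 10^{-6}$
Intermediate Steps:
$\frac{1}{157 \left(-61\right) 22 + R{\left(1497,-985 \right)}} = \frac{1}{157 \left(-61\right) 22 - 985} = \frac{1}{\left(-9577\right) 22 - 985} = \frac{1}{-210694 - 985} = \frac{1}{-211679} = - \frac{1}{211679}$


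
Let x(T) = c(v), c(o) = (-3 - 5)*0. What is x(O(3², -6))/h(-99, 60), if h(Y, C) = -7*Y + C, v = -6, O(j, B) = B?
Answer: 0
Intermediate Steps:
c(o) = 0 (c(o) = -8*0 = 0)
x(T) = 0
h(Y, C) = C - 7*Y
x(O(3², -6))/h(-99, 60) = 0/(60 - 7*(-99)) = 0/(60 + 693) = 0/753 = 0*(1/753) = 0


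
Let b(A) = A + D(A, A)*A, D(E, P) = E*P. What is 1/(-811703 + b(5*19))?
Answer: 1/45767 ≈ 2.1850e-5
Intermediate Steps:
b(A) = A + A**3 (b(A) = A + (A*A)*A = A + A**2*A = A + A**3)
1/(-811703 + b(5*19)) = 1/(-811703 + (5*19 + (5*19)**3)) = 1/(-811703 + (95 + 95**3)) = 1/(-811703 + (95 + 857375)) = 1/(-811703 + 857470) = 1/45767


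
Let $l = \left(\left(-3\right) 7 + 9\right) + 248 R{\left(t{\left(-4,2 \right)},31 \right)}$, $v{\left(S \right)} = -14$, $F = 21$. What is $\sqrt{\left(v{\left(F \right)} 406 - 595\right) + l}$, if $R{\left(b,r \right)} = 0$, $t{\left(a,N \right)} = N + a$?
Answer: $3 i \sqrt{699} \approx 79.316 i$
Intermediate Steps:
$l = -12$ ($l = \left(\left(-3\right) 7 + 9\right) + 248 \cdot 0 = \left(-21 + 9\right) + 0 = -12 + 0 = -12$)
$\sqrt{\left(v{\left(F \right)} 406 - 595\right) + l} = \sqrt{\left(\left(-14\right) 406 - 595\right) - 12} = \sqrt{\left(-5684 - 595\right) - 12} = \sqrt{-6279 - 12} = \sqrt{-6291} = 3 i \sqrt{699}$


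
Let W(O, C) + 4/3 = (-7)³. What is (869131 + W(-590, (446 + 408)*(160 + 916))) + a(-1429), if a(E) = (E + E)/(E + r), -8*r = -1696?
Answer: 3171948694/3651 ≈ 8.6879e+5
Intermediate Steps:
r = 212 (r = -⅛*(-1696) = 212)
W(O, C) = -1033/3 (W(O, C) = -4/3 + (-7)³ = -4/3 - 343 = -1033/3)
a(E) = 2*E/(212 + E) (a(E) = (E + E)/(E + 212) = (2*E)/(212 + E) = 2*E/(212 + E))
(869131 + W(-590, (446 + 408)*(160 + 916))) + a(-1429) = (869131 - 1033/3) + 2*(-1429)/(212 - 1429) = 2606360/3 + 2*(-1429)/(-1217) = 2606360/3 + 2*(-1429)*(-1/1217) = 2606360/3 + 2858/1217 = 3171948694/3651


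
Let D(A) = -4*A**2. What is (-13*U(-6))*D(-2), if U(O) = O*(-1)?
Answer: 1248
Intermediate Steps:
U(O) = -O
(-13*U(-6))*D(-2) = (-(-13)*(-6))*(-4*(-2)**2) = (-13*6)*(-4*4) = -78*(-16) = 1248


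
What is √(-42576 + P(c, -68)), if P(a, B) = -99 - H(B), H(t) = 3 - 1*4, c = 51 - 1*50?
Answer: I*√42674 ≈ 206.58*I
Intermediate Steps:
c = 1 (c = 51 - 50 = 1)
H(t) = -1 (H(t) = 3 - 4 = -1)
P(a, B) = -98 (P(a, B) = -99 - 1*(-1) = -99 + 1 = -98)
√(-42576 + P(c, -68)) = √(-42576 - 98) = √(-42674) = I*√42674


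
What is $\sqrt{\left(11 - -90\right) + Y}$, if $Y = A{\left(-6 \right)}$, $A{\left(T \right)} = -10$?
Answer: $\sqrt{91} \approx 9.5394$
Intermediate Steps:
$Y = -10$
$\sqrt{\left(11 - -90\right) + Y} = \sqrt{\left(11 - -90\right) - 10} = \sqrt{\left(11 + 90\right) - 10} = \sqrt{101 - 10} = \sqrt{91}$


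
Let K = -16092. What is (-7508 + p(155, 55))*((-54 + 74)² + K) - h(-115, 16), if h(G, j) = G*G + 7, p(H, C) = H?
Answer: 115370044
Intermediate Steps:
h(G, j) = 7 + G² (h(G, j) = G² + 7 = 7 + G²)
(-7508 + p(155, 55))*((-54 + 74)² + K) - h(-115, 16) = (-7508 + 155)*((-54 + 74)² - 16092) - (7 + (-115)²) = -7353*(20² - 16092) - (7 + 13225) = -7353*(400 - 16092) - 1*13232 = -7353*(-15692) - 13232 = 115383276 - 13232 = 115370044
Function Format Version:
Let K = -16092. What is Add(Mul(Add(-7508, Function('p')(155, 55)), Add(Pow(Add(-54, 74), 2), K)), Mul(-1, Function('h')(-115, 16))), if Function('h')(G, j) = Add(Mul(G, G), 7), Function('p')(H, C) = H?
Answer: 115370044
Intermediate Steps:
Function('h')(G, j) = Add(7, Pow(G, 2)) (Function('h')(G, j) = Add(Pow(G, 2), 7) = Add(7, Pow(G, 2)))
Add(Mul(Add(-7508, Function('p')(155, 55)), Add(Pow(Add(-54, 74), 2), K)), Mul(-1, Function('h')(-115, 16))) = Add(Mul(Add(-7508, 155), Add(Pow(Add(-54, 74), 2), -16092)), Mul(-1, Add(7, Pow(-115, 2)))) = Add(Mul(-7353, Add(Pow(20, 2), -16092)), Mul(-1, Add(7, 13225))) = Add(Mul(-7353, Add(400, -16092)), Mul(-1, 13232)) = Add(Mul(-7353, -15692), -13232) = Add(115383276, -13232) = 115370044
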